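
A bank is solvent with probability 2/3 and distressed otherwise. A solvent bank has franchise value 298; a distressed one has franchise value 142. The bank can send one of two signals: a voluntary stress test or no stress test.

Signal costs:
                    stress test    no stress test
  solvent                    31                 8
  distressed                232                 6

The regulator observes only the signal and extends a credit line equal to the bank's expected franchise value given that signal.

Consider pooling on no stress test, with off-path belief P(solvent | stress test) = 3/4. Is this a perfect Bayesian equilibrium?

At the pooled signal (no stress test) the regulator holds the prior 2/3 and pays 2/3·298 + 1/3·142 = 246. Off-path (stress test) belief 3/4 gives 3/4·298 + 1/4·142 = 259.
Solvent: no stress test gives 246 − 8 = 238; stress test gives 259 − 31 = 228. Stays. ✓
Distressed: no stress test gives 246 − 6 = 240; stress test gives 259 − 232 = 27. Stays. ✓

Yes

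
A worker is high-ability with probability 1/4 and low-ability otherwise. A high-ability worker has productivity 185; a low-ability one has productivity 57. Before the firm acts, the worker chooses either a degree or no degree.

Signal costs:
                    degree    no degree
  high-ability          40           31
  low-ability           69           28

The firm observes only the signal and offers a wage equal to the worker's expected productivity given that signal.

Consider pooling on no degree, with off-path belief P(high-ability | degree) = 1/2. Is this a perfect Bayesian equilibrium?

No

At the pooled signal (no degree) the firm holds the prior 1/4 and pays 1/4·185 + 3/4·57 = 89. Off-path (degree) belief 1/2 gives 1/2·185 + 1/2·57 = 121.
High-ability: no degree gives 89 − 31 = 58; degree gives 121 − 40 = 81. Deviates. ✗
Low-ability: no degree gives 89 − 28 = 61; degree gives 121 − 69 = 52. Stays. ✓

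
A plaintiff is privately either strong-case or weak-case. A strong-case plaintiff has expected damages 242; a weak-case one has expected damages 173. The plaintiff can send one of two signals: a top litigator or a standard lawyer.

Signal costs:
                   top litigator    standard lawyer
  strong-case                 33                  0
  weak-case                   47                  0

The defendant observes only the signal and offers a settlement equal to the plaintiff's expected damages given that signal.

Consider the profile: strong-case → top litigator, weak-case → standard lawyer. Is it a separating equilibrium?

No

Under separation the defendant infers type exactly: top litigator → strong-case (pays 242), standard lawyer → weak-case (pays 173).
Strong-case: top litigator gives 242 − 33 = 209; standard lawyer gives 173 − 0 = 173. No deviation. ✓
Weak-case: standard lawyer gives 173 − 0 = 173; top litigator gives 242 − 47 = 195. Would deviate. ✗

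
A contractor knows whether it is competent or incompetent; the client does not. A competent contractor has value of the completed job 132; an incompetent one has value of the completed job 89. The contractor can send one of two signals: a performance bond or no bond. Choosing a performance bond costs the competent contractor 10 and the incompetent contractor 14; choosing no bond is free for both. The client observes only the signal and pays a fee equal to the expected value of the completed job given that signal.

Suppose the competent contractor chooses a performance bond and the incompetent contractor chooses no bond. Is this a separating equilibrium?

If types separate, bond earns payment 132 and no bond earns 89.
Competent: bond gives 132 − 10 = 122; no bond gives 89 − 0 = 89. No deviation. ✓
Incompetent: no bond gives 89 − 0 = 89; bond gives 132 − 14 = 118. Would deviate. ✗

No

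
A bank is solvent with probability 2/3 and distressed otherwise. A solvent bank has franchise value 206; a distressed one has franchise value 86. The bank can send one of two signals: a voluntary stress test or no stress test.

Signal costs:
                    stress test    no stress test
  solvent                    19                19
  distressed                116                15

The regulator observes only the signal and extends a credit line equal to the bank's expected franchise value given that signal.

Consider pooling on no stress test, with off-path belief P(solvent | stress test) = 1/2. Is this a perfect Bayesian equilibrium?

Yes

At the pooled signal (no stress test) the regulator holds the prior 2/3 and pays 2/3·206 + 1/3·86 = 166. Off-path (stress test) belief 1/2 gives 1/2·206 + 1/2·86 = 146.
Solvent: no stress test gives 166 − 19 = 147; stress test gives 146 − 19 = 127. Stays. ✓
Distressed: no stress test gives 166 − 15 = 151; stress test gives 146 − 116 = 30. Stays. ✓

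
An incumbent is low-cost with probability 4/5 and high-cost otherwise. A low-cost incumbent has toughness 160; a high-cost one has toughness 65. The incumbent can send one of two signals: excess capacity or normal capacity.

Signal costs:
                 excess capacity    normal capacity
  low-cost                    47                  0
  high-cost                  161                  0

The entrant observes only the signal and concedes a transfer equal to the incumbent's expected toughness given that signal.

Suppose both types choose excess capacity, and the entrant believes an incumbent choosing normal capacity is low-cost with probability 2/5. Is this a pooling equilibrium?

No

At the pooled signal (excess capacity) the entrant holds the prior 4/5 and pays 4/5·160 + 1/5·65 = 141. Off-path (normal capacity) belief 2/5 gives 2/5·160 + 3/5·65 = 103.
Low-cost: excess capacity gives 141 − 47 = 94; normal capacity gives 103 − 0 = 103. Deviates. ✗
High-cost: excess capacity gives 141 − 161 = -20; normal capacity gives 103 − 0 = 103. Deviates. ✗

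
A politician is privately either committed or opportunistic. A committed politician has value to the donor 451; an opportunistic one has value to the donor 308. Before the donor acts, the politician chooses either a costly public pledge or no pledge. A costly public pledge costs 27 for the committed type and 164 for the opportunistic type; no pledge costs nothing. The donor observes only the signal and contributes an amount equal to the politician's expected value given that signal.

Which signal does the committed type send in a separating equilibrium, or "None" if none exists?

Try committed → pledge, opportunistic → no pledge:
  If types separate, pledge earns payment 451 and no pledge earns 308.
  Committed: pledge gives 451 − 27 = 424; no pledge gives 308 − 0 = 308. No deviation. ✓
  Opportunistic: no pledge gives 308 − 0 = 308; pledge gives 451 − 164 = 287. No deviation. ✓
Both hold — the committed type sends pledge.

pledge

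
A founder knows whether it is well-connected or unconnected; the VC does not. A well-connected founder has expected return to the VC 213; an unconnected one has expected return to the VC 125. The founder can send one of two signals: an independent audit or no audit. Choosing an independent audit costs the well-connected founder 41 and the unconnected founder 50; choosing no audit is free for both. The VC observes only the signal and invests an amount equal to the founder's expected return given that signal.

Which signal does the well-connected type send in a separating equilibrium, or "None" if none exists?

None

Try well-connected → audit, unconnected → no audit:
  If types separate, audit earns payment 213 and no audit earns 125.
  Well-connected: audit gives 213 − 41 = 172; no audit gives 125 − 0 = 125. No deviation. ✓
  Unconnected: no audit gives 125 − 0 = 125; audit gives 213 − 50 = 163. Would deviate. ✗
Try well-connected → no audit, unconnected → audit:
  If types separate, no audit earns payment 213 and audit earns 125.
  Well-connected: no audit gives 213 − 0 = 213; audit gives 125 − 41 = 84. No deviation. ✓
  Unconnected: audit gives 125 − 50 = 75; no audit gives 213 − 0 = 213. Would deviate. ✗
Neither assignment is incentive-compatible.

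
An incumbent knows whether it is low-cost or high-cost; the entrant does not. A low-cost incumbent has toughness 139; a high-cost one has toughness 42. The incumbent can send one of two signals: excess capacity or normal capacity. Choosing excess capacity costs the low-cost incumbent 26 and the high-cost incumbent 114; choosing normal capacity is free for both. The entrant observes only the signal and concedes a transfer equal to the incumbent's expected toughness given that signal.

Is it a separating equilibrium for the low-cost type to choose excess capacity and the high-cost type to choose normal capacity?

Yes

If types separate, excess capacity earns payment 139 and normal capacity earns 42.
Low-cost: excess capacity gives 139 − 26 = 113; normal capacity gives 42 − 0 = 42. No deviation. ✓
High-cost: normal capacity gives 42 − 0 = 42; excess capacity gives 139 − 114 = 25. No deviation. ✓
Neither type gains from mimicking the other.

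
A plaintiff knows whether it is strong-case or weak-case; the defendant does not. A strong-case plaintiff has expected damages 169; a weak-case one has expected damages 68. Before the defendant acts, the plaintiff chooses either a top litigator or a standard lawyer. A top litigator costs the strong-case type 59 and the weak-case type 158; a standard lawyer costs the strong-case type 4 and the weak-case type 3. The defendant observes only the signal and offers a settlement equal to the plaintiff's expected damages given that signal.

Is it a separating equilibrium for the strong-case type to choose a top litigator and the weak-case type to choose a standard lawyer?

Yes

If types separate, top litigator earns payment 169 and standard lawyer earns 68.
Strong-case: top litigator gives 169 − 59 = 110; standard lawyer gives 68 − 4 = 64. No deviation. ✓
Weak-case: standard lawyer gives 68 − 3 = 65; top litigator gives 169 − 158 = 11. No deviation. ✓
Neither type gains from mimicking the other.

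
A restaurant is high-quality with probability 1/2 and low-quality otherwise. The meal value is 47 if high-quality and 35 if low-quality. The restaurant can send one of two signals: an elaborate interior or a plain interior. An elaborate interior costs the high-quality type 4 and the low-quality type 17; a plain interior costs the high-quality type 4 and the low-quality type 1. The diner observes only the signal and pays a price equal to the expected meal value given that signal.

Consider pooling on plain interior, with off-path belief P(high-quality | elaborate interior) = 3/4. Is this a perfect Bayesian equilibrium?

No

At the pooled signal (plain interior) the diner holds the prior 1/2 and pays 1/2·47 + 1/2·35 = 41. Off-path (elaborate interior) belief 3/4 gives 3/4·47 + 1/4·35 = 44.
High-quality: plain interior gives 41 − 4 = 37; elaborate interior gives 44 − 4 = 40. Deviates. ✗
Low-quality: plain interior gives 41 − 1 = 40; elaborate interior gives 44 − 17 = 27. Stays. ✓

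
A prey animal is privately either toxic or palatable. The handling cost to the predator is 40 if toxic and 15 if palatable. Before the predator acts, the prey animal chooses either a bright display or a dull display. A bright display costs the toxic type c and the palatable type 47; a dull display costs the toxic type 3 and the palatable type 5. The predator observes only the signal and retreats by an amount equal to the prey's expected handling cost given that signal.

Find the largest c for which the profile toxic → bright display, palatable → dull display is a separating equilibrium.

28

Under separation: bright display → toxic (pays 40); dull display → palatable (pays 15).
Palatable: 15 − 5 = 10 ≥ 40 − 47 = -7. Holds regardless of c. ✓
Toxic: 40 − c ≥ 15 − 3, so c ≤ 40 − 12 = 28.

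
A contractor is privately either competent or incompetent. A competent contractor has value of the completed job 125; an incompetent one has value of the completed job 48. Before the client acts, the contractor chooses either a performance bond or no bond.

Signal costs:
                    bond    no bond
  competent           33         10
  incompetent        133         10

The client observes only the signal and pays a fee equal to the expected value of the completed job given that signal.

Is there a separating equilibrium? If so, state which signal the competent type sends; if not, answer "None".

bond

Try competent → bond, incompetent → no bond:
  If types separate, bond earns payment 125 and no bond earns 48.
  Competent: bond gives 125 − 33 = 92; no bond gives 48 − 10 = 38. No deviation. ✓
  Incompetent: no bond gives 48 − 10 = 38; bond gives 125 − 133 = -8. No deviation. ✓
Both hold — the competent type sends bond.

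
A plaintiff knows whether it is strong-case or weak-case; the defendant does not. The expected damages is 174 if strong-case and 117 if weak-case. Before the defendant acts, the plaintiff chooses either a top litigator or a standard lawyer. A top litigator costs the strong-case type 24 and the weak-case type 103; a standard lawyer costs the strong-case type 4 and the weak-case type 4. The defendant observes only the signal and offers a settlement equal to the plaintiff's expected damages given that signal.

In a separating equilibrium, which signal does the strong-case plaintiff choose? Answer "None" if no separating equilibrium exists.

top litigator

Try strong-case → top litigator, weak-case → standard lawyer:
  If types separate, top litigator earns payment 174 and standard lawyer earns 117.
  Strong-case: top litigator gives 174 − 24 = 150; standard lawyer gives 117 − 4 = 113. No deviation. ✓
  Weak-case: standard lawyer gives 117 − 4 = 113; top litigator gives 174 − 103 = 71. No deviation. ✓
Both hold — the strong-case type sends top litigator.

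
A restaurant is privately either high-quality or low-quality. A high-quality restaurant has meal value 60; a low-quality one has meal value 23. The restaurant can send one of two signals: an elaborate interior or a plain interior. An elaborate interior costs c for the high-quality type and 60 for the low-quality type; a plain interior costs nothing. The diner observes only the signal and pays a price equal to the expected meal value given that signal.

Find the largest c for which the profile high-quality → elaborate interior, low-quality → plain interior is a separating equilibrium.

37

Under separation: elaborate interior → high-quality (pays 60); plain interior → low-quality (pays 23).
Low-quality: 23 − 0 = 23 ≥ 60 − 60 = 0. Holds regardless of c. ✓
High-quality: 60 − c ≥ 23 − 0, so c ≤ 60 − 23 = 37.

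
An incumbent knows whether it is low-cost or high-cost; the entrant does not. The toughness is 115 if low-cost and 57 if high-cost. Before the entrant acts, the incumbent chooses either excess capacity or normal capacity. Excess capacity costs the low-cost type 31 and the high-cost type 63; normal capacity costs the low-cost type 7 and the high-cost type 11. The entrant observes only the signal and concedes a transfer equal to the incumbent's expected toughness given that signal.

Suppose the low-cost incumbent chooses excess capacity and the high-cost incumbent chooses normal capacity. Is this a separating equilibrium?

If types separate, excess capacity earns payment 115 and normal capacity earns 57.
Low-cost: excess capacity gives 115 − 31 = 84; normal capacity gives 57 − 7 = 50. No deviation. ✓
High-cost: normal capacity gives 57 − 11 = 46; excess capacity gives 115 − 63 = 52. Would deviate. ✗

No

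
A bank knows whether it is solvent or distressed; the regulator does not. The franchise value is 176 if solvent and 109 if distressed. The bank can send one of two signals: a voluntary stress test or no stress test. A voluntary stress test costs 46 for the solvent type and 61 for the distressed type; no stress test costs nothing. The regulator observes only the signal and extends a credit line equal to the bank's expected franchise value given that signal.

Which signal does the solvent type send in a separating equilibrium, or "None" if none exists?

Try solvent → stress test, distressed → no stress test:
  If types separate, stress test earns payment 176 and no stress test earns 109.
  Solvent: stress test gives 176 − 46 = 130; no stress test gives 109 − 0 = 109. No deviation. ✓
  Distressed: no stress test gives 109 − 0 = 109; stress test gives 176 − 61 = 115. Would deviate. ✗
Try solvent → no stress test, distressed → stress test:
  If types separate, no stress test earns payment 176 and stress test earns 109.
  Solvent: no stress test gives 176 − 0 = 176; stress test gives 109 − 46 = 63. No deviation. ✓
  Distressed: stress test gives 109 − 61 = 48; no stress test gives 176 − 0 = 176. Would deviate. ✗
Neither assignment is incentive-compatible.

None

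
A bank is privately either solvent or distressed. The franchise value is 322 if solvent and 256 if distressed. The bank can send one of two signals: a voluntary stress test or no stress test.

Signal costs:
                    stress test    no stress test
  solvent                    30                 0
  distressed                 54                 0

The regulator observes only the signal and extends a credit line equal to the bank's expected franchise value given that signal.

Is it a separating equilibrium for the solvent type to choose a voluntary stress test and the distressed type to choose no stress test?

No

If types separate, stress test earns payment 322 and no stress test earns 256.
Solvent: stress test gives 322 − 30 = 292; no stress test gives 256 − 0 = 256. No deviation. ✓
Distressed: no stress test gives 256 − 0 = 256; stress test gives 322 − 54 = 268. Would deviate. ✗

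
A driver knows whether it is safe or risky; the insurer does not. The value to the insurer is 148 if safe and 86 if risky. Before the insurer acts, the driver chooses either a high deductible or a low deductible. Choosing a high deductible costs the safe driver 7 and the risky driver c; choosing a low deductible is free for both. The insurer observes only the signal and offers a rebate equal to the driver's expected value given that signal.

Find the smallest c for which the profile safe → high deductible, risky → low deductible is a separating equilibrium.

Under separation: high deductible → safe (pays 148); low deductible → risky (pays 86).
Safe: 148 − 7 = 141 ≥ 86 − 0 = 86. Holds regardless of c. ✓
Risky: 86 − 0 ≥ 148 − c, so c ≥ 148 − 86 = 62.

62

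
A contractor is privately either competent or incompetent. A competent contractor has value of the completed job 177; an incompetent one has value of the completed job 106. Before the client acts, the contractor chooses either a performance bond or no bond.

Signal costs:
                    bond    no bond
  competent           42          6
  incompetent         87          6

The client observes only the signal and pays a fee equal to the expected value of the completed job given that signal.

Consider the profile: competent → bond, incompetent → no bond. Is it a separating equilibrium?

Yes

Under separation the client infers type exactly: bond → competent (pays 177), no bond → incompetent (pays 106).
Competent: bond gives 177 − 42 = 135; no bond gives 106 − 6 = 100. No deviation. ✓
Incompetent: no bond gives 106 − 6 = 100; bond gives 177 − 87 = 90. No deviation. ✓
Neither type gains from mimicking the other.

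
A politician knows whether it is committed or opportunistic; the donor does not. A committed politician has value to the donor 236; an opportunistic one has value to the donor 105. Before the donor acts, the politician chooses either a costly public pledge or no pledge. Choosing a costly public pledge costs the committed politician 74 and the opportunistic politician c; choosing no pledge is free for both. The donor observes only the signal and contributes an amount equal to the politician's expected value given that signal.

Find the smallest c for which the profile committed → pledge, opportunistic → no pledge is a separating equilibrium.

Under separation: pledge → committed (pays 236); no pledge → opportunistic (pays 105).
Committed: 236 − 74 = 162 ≥ 105 − 0 = 105. Holds regardless of c. ✓
Opportunistic: 105 − 0 ≥ 236 − c, so c ≥ 236 − 105 = 131.

131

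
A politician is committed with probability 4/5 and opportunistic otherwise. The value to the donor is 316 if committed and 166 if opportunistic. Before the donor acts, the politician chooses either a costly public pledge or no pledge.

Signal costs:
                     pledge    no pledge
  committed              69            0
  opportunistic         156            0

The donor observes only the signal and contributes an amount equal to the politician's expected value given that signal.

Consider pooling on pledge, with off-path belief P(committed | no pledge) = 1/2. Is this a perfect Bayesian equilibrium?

No

On the equilibrium path (pledge) the donor holds the prior 4/5 and pays 4/5·316 + 1/5·166 = 286. Off-path (no pledge) belief 1/2 gives 1/2·316 + 1/2·166 = 241.
Committed: pledge gives 286 − 69 = 217; no pledge gives 241 − 0 = 241. Deviates. ✗
Opportunistic: pledge gives 286 − 156 = 130; no pledge gives 241 − 0 = 241. Deviates. ✗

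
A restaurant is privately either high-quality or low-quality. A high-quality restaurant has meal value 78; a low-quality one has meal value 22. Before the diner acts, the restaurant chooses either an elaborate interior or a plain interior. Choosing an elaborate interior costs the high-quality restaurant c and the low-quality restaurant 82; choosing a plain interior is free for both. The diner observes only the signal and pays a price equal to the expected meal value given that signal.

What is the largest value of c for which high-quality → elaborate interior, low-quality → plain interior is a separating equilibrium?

Under separation: elaborate interior → high-quality (pays 78); plain interior → low-quality (pays 22).
Low-quality: 22 − 0 = 22 ≥ 78 − 82 = -4. Holds regardless of c. ✓
High-quality: 78 − c ≥ 22 − 0, so c ≤ 78 − 22 = 56.

56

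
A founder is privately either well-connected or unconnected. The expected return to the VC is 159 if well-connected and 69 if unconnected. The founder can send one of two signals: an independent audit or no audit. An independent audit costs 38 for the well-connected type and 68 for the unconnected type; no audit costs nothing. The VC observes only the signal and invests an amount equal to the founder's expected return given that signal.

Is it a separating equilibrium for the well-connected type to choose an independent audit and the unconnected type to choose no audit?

If types separate, audit earns payment 159 and no audit earns 69.
Well-connected: audit gives 159 − 38 = 121; no audit gives 69 − 0 = 69. No deviation. ✓
Unconnected: no audit gives 69 − 0 = 69; audit gives 159 − 68 = 91. Would deviate. ✗

No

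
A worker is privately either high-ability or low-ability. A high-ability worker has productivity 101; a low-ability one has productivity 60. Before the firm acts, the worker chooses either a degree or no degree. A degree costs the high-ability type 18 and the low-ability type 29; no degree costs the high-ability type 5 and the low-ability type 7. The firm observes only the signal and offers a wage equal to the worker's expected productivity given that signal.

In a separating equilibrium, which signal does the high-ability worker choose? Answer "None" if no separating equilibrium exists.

None

Try high-ability → degree, low-ability → no degree:
  If types separate, degree earns payment 101 and no degree earns 60.
  High-ability: degree gives 101 − 18 = 83; no degree gives 60 − 5 = 55. No deviation. ✓
  Low-ability: no degree gives 60 − 7 = 53; degree gives 101 − 29 = 72. Would deviate. ✗
Try high-ability → no degree, low-ability → degree:
  If types separate, no degree earns payment 101 and degree earns 60.
  High-ability: no degree gives 101 − 5 = 96; degree gives 60 − 18 = 42. No deviation. ✓
  Low-ability: degree gives 60 − 29 = 31; no degree gives 101 − 7 = 94. Would deviate. ✗
Neither assignment is incentive-compatible.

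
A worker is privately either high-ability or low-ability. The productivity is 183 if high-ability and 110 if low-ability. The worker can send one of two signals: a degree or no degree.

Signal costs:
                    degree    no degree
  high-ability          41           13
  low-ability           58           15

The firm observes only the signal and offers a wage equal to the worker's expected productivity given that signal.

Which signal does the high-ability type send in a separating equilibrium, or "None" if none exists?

None

Try high-ability → degree, low-ability → no degree:
  If types separate, degree earns payment 183 and no degree earns 110.
  High-ability: degree gives 183 − 41 = 142; no degree gives 110 − 13 = 97. No deviation. ✓
  Low-ability: no degree gives 110 − 15 = 95; degree gives 183 − 58 = 125. Would deviate. ✗
Try high-ability → no degree, low-ability → degree:
  If types separate, no degree earns payment 183 and degree earns 110.
  High-ability: no degree gives 183 − 13 = 170; degree gives 110 − 41 = 69. No deviation. ✓
  Low-ability: degree gives 110 − 58 = 52; no degree gives 183 − 15 = 168. Would deviate. ✗
Neither assignment is incentive-compatible.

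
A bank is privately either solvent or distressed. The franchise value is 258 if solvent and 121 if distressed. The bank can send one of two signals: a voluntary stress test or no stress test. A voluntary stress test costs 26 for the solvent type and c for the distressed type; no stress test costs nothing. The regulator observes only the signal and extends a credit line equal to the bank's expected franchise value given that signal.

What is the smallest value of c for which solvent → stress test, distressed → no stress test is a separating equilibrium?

Under separation: stress test → solvent (pays 258); no stress test → distressed (pays 121).
Solvent: 258 − 26 = 232 ≥ 121 − 0 = 121. Holds regardless of c. ✓
Distressed: 121 − 0 ≥ 258 − c, so c ≥ 258 − 121 = 137.

137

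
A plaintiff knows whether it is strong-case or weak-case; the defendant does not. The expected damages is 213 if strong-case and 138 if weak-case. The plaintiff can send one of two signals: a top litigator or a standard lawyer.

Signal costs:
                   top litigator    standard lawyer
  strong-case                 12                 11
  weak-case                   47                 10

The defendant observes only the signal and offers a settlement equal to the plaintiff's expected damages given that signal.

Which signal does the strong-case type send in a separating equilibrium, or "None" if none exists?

None

Try strong-case → top litigator, weak-case → standard lawyer:
  If types separate, top litigator earns payment 213 and standard lawyer earns 138.
  Strong-case: top litigator gives 213 − 12 = 201; standard lawyer gives 138 − 11 = 127. No deviation. ✓
  Weak-case: standard lawyer gives 138 − 10 = 128; top litigator gives 213 − 47 = 166. Would deviate. ✗
Try strong-case → standard lawyer, weak-case → top litigator:
  If types separate, standard lawyer earns payment 213 and top litigator earns 138.
  Strong-case: standard lawyer gives 213 − 11 = 202; top litigator gives 138 − 12 = 126. No deviation. ✓
  Weak-case: top litigator gives 138 − 47 = 91; standard lawyer gives 213 − 10 = 203. Would deviate. ✗
Neither assignment is incentive-compatible.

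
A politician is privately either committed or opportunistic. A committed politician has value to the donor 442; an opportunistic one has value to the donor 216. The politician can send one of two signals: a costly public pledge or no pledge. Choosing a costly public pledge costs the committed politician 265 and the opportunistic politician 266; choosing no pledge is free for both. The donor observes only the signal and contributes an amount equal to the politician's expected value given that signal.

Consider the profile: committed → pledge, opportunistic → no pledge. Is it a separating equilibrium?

No

If types separate, pledge earns payment 442 and no pledge earns 216.
Committed: pledge gives 442 − 265 = 177; no pledge gives 216 − 0 = 216. Would deviate. ✗
Opportunistic: no pledge gives 216 − 0 = 216; pledge gives 442 − 266 = 176. No deviation. ✓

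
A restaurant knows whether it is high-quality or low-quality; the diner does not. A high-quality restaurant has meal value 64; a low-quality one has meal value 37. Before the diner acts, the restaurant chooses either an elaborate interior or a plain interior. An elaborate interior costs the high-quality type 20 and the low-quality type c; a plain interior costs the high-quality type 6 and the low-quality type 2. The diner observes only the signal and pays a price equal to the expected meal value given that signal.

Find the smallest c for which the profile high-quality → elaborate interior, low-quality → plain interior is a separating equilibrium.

Under separation: elaborate interior → high-quality (pays 64); plain interior → low-quality (pays 37).
High-quality: 64 − 20 = 44 ≥ 37 − 6 = 31. Holds regardless of c. ✓
Low-quality: 37 − 2 ≥ 64 − c, so c ≥ 64 − 35 = 29.

29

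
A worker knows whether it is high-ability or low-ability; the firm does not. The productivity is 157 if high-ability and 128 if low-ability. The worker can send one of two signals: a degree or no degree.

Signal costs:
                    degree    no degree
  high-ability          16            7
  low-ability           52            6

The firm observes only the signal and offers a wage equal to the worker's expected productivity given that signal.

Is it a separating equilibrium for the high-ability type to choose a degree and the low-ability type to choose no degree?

If types separate, degree earns payment 157 and no degree earns 128.
High-ability: degree gives 157 − 16 = 141; no degree gives 128 − 7 = 121. No deviation. ✓
Low-ability: no degree gives 128 − 6 = 122; degree gives 157 − 52 = 105. No deviation. ✓
Neither type gains from mimicking the other.

Yes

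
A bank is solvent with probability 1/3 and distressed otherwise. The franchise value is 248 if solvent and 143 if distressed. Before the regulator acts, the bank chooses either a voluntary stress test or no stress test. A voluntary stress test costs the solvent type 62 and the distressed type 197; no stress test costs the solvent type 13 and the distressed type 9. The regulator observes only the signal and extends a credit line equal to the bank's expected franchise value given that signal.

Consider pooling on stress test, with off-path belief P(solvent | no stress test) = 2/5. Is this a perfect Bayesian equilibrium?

On the equilibrium path (stress test) the regulator holds the prior 1/3 and pays 1/3·248 + 2/3·143 = 178. Off-path (no stress test) belief 2/5 gives 2/5·248 + 3/5·143 = 185.
Solvent: stress test gives 178 − 62 = 116; no stress test gives 185 − 13 = 172. Deviates. ✗
Distressed: stress test gives 178 − 197 = -19; no stress test gives 185 − 9 = 176. Deviates. ✗

No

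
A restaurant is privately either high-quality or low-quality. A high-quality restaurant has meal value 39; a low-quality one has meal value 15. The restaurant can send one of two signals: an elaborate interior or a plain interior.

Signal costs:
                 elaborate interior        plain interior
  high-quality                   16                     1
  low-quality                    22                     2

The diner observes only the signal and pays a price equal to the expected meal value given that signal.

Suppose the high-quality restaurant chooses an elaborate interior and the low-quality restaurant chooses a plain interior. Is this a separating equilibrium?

Under separation the diner infers type exactly: elaborate interior → high-quality (pays 39), plain interior → low-quality (pays 15).
High-quality: elaborate interior gives 39 − 16 = 23; plain interior gives 15 − 1 = 14. No deviation. ✓
Low-quality: plain interior gives 15 − 2 = 13; elaborate interior gives 39 − 22 = 17. Would deviate. ✗

No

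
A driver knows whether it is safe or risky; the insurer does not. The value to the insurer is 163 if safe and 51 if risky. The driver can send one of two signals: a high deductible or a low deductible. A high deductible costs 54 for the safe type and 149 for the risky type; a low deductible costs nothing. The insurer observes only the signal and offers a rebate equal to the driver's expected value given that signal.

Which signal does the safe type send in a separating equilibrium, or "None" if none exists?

high deductible

Try safe → high deductible, risky → low deductible:
  If types separate, high deductible earns payment 163 and low deductible earns 51.
  Safe: high deductible gives 163 − 54 = 109; low deductible gives 51 − 0 = 51. No deviation. ✓
  Risky: low deductible gives 51 − 0 = 51; high deductible gives 163 − 149 = 14. No deviation. ✓
Both hold — the safe type sends high deductible.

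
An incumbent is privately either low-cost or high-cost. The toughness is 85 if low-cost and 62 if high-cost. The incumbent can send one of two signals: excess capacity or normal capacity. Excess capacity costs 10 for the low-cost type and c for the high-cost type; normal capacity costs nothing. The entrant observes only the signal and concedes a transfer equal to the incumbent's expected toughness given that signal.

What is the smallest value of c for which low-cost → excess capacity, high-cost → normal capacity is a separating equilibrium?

Under separation: excess capacity → low-cost (pays 85); normal capacity → high-cost (pays 62).
Low-cost: 85 − 10 = 75 ≥ 62 − 0 = 62. Holds regardless of c. ✓
High-cost: 62 − 0 ≥ 85 − c, so c ≥ 85 − 62 = 23.

23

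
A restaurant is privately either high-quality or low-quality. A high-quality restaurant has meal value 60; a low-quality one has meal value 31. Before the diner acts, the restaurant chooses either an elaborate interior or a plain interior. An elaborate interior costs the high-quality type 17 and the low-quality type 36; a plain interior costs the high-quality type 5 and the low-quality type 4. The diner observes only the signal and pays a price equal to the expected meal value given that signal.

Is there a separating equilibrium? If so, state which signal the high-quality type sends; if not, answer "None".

elaborate interior

Try high-quality → elaborate interior, low-quality → plain interior:
  If types separate, elaborate interior earns payment 60 and plain interior earns 31.
  High-quality: elaborate interior gives 60 − 17 = 43; plain interior gives 31 − 5 = 26. No deviation. ✓
  Low-quality: plain interior gives 31 − 4 = 27; elaborate interior gives 60 − 36 = 24. No deviation. ✓
Both hold — the high-quality type sends elaborate interior.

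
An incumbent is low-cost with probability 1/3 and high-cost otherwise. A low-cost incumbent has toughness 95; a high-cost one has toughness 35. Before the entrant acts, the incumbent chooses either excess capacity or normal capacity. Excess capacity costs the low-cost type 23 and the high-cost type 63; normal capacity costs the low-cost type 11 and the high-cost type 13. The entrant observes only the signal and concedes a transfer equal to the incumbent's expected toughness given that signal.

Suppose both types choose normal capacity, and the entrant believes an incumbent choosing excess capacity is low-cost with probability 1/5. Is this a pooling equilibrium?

Yes

At the pooled signal (normal capacity) the entrant holds the prior 1/3 and pays 1/3·95 + 2/3·35 = 55. Off-path (excess capacity) belief 1/5 gives 1/5·95 + 4/5·35 = 47.
Low-cost: normal capacity gives 55 − 11 = 44; excess capacity gives 47 − 23 = 24. Stays. ✓
High-cost: normal capacity gives 55 − 13 = 42; excess capacity gives 47 − 63 = -16. Stays. ✓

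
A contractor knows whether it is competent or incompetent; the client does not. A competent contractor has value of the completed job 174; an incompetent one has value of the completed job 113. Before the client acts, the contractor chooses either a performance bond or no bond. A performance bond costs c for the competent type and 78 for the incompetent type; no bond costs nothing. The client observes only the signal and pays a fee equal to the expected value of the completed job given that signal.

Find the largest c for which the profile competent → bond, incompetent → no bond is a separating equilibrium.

61

Under separation: bond → competent (pays 174); no bond → incompetent (pays 113).
Incompetent: 113 − 0 = 113 ≥ 174 − 78 = 96. Holds regardless of c. ✓
Competent: 174 − c ≥ 113 − 0, so c ≤ 174 − 113 = 61.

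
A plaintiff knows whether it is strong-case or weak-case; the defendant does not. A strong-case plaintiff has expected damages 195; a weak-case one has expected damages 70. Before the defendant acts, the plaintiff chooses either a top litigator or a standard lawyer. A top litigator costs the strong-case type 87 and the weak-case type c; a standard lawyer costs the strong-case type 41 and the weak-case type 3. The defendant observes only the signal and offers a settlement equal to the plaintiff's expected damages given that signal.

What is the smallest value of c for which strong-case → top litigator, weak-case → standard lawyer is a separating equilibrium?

Under separation: top litigator → strong-case (pays 195); standard lawyer → weak-case (pays 70).
Strong-case: 195 − 87 = 108 ≥ 70 − 41 = 29. Holds regardless of c. ✓
Weak-case: 70 − 3 ≥ 195 − c, so c ≥ 195 − 67 = 128.

128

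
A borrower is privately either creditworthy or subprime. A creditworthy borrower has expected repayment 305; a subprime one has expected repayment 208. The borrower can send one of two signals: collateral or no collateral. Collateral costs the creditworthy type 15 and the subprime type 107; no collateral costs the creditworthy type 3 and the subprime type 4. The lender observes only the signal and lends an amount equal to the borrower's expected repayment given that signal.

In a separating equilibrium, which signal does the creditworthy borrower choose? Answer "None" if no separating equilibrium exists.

collateral

Try creditworthy → collateral, subprime → no collateral:
  Under separation the lender infers type exactly: collateral → creditworthy (pays 305), no collateral → subprime (pays 208).
  Creditworthy: collateral gives 305 − 15 = 290; no collateral gives 208 − 3 = 205. No deviation. ✓
  Subprime: no collateral gives 208 − 4 = 204; collateral gives 305 − 107 = 198. No deviation. ✓
Both hold — the creditworthy type sends collateral.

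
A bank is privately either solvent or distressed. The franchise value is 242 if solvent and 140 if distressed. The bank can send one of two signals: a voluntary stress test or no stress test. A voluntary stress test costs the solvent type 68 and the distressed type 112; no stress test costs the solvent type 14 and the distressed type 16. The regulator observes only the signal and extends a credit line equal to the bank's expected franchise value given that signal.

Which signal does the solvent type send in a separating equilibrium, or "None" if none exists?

Try solvent → stress test, distressed → no stress test:
  If types separate, stress test earns payment 242 and no stress test earns 140.
  Solvent: stress test gives 242 − 68 = 174; no stress test gives 140 − 14 = 126. No deviation. ✓
  Distressed: no stress test gives 140 − 16 = 124; stress test gives 242 − 112 = 130. Would deviate. ✗
Try solvent → no stress test, distressed → stress test:
  If types separate, no stress test earns payment 242 and stress test earns 140.
  Solvent: no stress test gives 242 − 14 = 228; stress test gives 140 − 68 = 72. No deviation. ✓
  Distressed: stress test gives 140 − 112 = 28; no stress test gives 242 − 16 = 226. Would deviate. ✗
Neither assignment is incentive-compatible.

None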